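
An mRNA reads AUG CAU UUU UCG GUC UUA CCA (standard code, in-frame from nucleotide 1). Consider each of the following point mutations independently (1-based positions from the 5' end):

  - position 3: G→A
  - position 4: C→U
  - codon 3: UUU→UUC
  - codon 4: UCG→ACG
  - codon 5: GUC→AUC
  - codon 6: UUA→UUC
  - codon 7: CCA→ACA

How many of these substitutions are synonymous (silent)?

1

Codon 1: AUG (Met) → AUA (Ile) — missense.
Codon 2: CAU (His) → UAU (Tyr) — missense.
Codon 3: UUU (Phe) → UUC (Phe) — synonymous.
Codon 4: UCG (Ser) → ACG (Thr) — missense.
Codon 5: GUC (Val) → AUC (Ile) — missense.
Codon 6: UUA (Leu) → UUC (Phe) — missense.
Codon 7: CCA (Pro) → ACA (Thr) — missense.
Synonymous: 1 of 7.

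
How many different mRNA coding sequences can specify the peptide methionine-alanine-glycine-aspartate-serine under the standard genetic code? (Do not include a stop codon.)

Met: 1 codon.
Ala: 4 codons.
Gly: 4 codons.
Asp: 2 codons.
Ser: 6 codons.
1 × 4 × 4 × 2 × 6 = 192.

192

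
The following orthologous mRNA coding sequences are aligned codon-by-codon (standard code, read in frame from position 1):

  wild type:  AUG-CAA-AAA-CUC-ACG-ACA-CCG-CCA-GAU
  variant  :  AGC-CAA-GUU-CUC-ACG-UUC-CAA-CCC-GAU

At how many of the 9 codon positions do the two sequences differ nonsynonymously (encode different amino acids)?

4

Codon 1: AUG Met / AGC Ser — nonsynonymous.
Codon 2: CAA Gln / CAA Gln — identical.
Codon 3: AAA Lys / GUU Val — nonsynonymous.
Codon 4: CUC Leu / CUC Leu — identical.
Codon 5: ACG Thr / ACG Thr — identical.
Codon 6: ACA Thr / UUC Phe — nonsynonymous.
Codon 7: CCG Pro / CAA Gln — nonsynonymous.
Codon 8: CCA Pro / CCC Pro — synonymous.
Codon 9: GAU Asp / GAU Asp — identical.
Nonsynonymous differences: 4.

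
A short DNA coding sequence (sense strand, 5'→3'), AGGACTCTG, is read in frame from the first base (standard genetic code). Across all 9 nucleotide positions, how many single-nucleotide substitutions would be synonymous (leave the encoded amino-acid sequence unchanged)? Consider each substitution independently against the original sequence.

9

Codon 1 (AGG, Arg): 2 synonymous substitutions.
Codon 2 (ACT, Thr): 3 synonymous substitutions.
Codon 3 (CTG, Leu): 4 synonymous substitutions.
Total: 2 + 3 + 4 = 9.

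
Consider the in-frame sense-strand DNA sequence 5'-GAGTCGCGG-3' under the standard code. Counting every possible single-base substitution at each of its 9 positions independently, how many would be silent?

8

Codon 1 (GAG, Glu): 1 synonymous substitution.
Codon 2 (TCG, Ser): 3 synonymous substitutions.
Codon 3 (CGG, Arg): 4 synonymous substitutions.
Total: 1 + 3 + 4 = 8.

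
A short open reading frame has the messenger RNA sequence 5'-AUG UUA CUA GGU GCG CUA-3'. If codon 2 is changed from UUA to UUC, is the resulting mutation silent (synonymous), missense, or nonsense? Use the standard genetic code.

Position 6 falls in codon 2: UUA → Leu.
After the substitution the codon is UUC → Phe.
Leu ≠ Phe, so this is a missense mutation.

missense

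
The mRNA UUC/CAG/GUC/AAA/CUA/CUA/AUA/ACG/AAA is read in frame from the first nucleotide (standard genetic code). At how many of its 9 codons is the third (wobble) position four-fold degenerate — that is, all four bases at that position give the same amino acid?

Codon 1 UUC (Phe): third position 2-fold.
Codon 2 CAG (Gln): third position 2-fold.
Codon 3 GUC (Val): third position 4-fold.
Codon 4 AAA (Lys): third position 2-fold.
Codon 5 CUA (Leu): third position 4-fold.
Codon 6 CUA (Leu): third position 4-fold.
Codon 7 AUA (Ile): third position 3-fold.
Codon 8 ACG (Thr): third position 4-fold.
Codon 9 AAA (Lys): third position 2-fold.
Four-fold degenerate third positions: 4.

4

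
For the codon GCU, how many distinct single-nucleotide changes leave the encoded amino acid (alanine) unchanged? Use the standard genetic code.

Position 1: none → 0 synonymous.
Position 2: none → 0 synonymous.
Position 3: GCC, GCA, GCG → 3 synonymous.
Total: 0 + 0 + 3 = 3.

3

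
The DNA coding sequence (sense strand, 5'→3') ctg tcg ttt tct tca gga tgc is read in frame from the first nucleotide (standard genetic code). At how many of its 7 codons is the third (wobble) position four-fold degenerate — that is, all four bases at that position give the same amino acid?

Codon 1 CTG (Leu): third position 4-fold.
Codon 2 TCG (Ser): third position 4-fold.
Codon 3 TTT (Phe): third position 2-fold.
Codon 4 TCT (Ser): third position 4-fold.
Codon 5 TCA (Ser): third position 4-fold.
Codon 6 GGA (Gly): third position 4-fold.
Codon 7 TGC (Cys): third position 2-fold.
Four-fold degenerate third positions: 5.

5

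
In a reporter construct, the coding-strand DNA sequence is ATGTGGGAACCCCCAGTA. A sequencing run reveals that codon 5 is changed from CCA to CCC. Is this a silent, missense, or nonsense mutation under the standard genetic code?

Position 15 falls in codon 5: CCA → Pro.
After the substitution the codon is CCC → Pro.
Both encode Pro, so the change is synonymous.

silent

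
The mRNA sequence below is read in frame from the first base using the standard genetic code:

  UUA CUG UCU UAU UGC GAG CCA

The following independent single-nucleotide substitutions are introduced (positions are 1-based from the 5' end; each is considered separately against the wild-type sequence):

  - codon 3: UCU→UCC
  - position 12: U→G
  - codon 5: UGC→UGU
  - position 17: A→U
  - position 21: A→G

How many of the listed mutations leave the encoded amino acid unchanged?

Codon 3: UCU (Ser) → UCC (Ser) — synonymous.
Codon 4: UAU (Tyr) → UAG (Stop) — nonsense.
Codon 5: UGC (Cys) → UGU (Cys) — synonymous.
Codon 6: GAG (Glu) → GUG (Val) — missense.
Codon 7: CCA (Pro) → CCG (Pro) — synonymous.
Synonymous: 3 of 5.

3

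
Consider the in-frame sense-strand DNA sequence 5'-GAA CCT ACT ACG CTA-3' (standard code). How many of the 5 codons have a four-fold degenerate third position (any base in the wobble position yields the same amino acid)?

4

Codon 1 GAA (Glu): third position 2-fold.
Codon 2 CCT (Pro): third position 4-fold.
Codon 3 ACT (Thr): third position 4-fold.
Codon 4 ACG (Thr): third position 4-fold.
Codon 5 CTA (Leu): third position 4-fold.
Four-fold degenerate third positions: 4.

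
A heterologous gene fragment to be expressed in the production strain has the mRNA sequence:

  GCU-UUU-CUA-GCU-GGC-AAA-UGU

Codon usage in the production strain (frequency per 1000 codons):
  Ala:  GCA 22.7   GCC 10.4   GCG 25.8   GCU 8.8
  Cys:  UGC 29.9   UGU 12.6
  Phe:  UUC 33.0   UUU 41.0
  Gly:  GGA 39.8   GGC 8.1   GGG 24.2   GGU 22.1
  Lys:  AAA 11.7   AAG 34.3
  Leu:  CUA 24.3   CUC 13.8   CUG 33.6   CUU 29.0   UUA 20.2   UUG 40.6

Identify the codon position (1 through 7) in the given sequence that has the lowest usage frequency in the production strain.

Codon 1 GCU (Ala): 8.8 per 1000.
Codon 2 UUU (Phe): 41.0 per 1000.
Codon 3 CUA (Leu): 24.3 per 1000.
Codon 4 GCU (Ala): 8.8 per 1000.
Codon 5 GGC (Gly): 8.1 per 1000.
Codon 6 AAA (Lys): 11.7 per 1000.
Codon 7 UGU (Cys): 12.6 per 1000.
Lowest frequency is 8.1 at codon 5.

5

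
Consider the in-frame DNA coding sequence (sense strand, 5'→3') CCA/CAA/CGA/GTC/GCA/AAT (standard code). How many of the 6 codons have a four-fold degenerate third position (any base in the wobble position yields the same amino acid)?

Codon 1 CCA (Pro): third position 4-fold.
Codon 2 CAA (Gln): third position 2-fold.
Codon 3 CGA (Arg): third position 4-fold.
Codon 4 GTC (Val): third position 4-fold.
Codon 5 GCA (Ala): third position 4-fold.
Codon 6 AAT (Asn): third position 2-fold.
Four-fold degenerate third positions: 4.

4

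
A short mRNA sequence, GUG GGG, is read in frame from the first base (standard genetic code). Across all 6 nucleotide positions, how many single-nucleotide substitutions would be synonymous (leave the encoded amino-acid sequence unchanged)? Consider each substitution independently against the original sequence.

6

Codon 1 (GUG, Val): 3 synonymous substitutions.
Codon 2 (GGG, Gly): 3 synonymous substitutions.
Total: 3 + 3 = 6.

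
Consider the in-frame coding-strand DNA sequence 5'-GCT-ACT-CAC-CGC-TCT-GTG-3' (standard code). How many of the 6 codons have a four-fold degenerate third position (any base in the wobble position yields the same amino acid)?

Codon 1 GCT (Ala): third position 4-fold.
Codon 2 ACT (Thr): third position 4-fold.
Codon 3 CAC (His): third position 2-fold.
Codon 4 CGC (Arg): third position 4-fold.
Codon 5 TCT (Ser): third position 4-fold.
Codon 6 GTG (Val): third position 4-fold.
Four-fold degenerate third positions: 5.

5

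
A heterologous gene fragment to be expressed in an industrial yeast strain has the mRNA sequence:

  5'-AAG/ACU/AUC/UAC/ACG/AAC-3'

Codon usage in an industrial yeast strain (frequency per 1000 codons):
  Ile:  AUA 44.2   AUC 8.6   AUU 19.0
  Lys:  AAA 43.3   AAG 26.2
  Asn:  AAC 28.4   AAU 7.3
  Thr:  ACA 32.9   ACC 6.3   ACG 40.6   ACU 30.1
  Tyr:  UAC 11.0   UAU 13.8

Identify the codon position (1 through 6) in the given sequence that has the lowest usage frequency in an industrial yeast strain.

3

Codon 1 AAG (Lys): 26.2 per 1000.
Codon 2 ACU (Thr): 30.1 per 1000.
Codon 3 AUC (Ile): 8.6 per 1000.
Codon 4 UAC (Tyr): 11.0 per 1000.
Codon 5 ACG (Thr): 40.6 per 1000.
Codon 6 AAC (Asn): 28.4 per 1000.
Lowest frequency is 8.6 at codon 3.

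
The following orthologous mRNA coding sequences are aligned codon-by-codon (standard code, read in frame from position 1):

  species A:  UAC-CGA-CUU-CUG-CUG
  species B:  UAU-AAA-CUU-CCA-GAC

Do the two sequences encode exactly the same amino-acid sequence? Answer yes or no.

Codon 1: UAC Tyr / UAU Tyr — synonymous.
Codon 2: CGA Arg / AAA Lys — nonsynonymous.
Codon 3: CUU Leu / CUU Leu — identical.
Codon 4: CUG Leu / CCA Pro — nonsynonymous.
Codon 5: CUG Leu / GAC Asp — nonsynonymous.
Nonsynonymous differences: 3 → different protein.

no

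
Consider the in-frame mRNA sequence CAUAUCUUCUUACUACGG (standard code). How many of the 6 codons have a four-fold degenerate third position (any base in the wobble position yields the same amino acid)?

2

Codon 1 CAU (His): third position 2-fold.
Codon 2 AUC (Ile): third position 3-fold.
Codon 3 UUC (Phe): third position 2-fold.
Codon 4 UUA (Leu): third position 2-fold.
Codon 5 CUA (Leu): third position 4-fold.
Codon 6 CGG (Arg): third position 4-fold.
Four-fold degenerate third positions: 2.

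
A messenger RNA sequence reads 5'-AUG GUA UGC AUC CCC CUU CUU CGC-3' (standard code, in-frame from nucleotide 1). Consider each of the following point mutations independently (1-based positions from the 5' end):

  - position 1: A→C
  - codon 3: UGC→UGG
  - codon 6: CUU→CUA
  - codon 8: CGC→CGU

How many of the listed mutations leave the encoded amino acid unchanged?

2

Codon 1: AUG (Met) → CUG (Leu) — missense.
Codon 3: UGC (Cys) → UGG (Trp) — missense.
Codon 6: CUU (Leu) → CUA (Leu) — synonymous.
Codon 8: CGC (Arg) → CGU (Arg) — synonymous.
Synonymous: 2 of 4.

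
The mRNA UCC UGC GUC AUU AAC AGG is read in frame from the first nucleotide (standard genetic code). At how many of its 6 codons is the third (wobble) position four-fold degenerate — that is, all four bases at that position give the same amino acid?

Codon 1 UCC (Ser): third position 4-fold.
Codon 2 UGC (Cys): third position 2-fold.
Codon 3 GUC (Val): third position 4-fold.
Codon 4 AUU (Ile): third position 3-fold.
Codon 5 AAC (Asn): third position 2-fold.
Codon 6 AGG (Arg): third position 2-fold.
Four-fold degenerate third positions: 2.

2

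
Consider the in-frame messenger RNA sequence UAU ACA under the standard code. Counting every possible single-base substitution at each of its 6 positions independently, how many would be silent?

Codon 1 (UAU, Tyr): 1 synonymous substitution.
Codon 2 (ACA, Thr): 3 synonymous substitutions.
Total: 1 + 3 = 4.

4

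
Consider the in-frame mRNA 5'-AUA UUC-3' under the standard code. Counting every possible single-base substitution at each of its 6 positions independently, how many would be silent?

3

Codon 1 (AUA, Ile): 2 synonymous substitutions.
Codon 2 (UUC, Phe): 1 synonymous substitution.
Total: 2 + 1 = 3.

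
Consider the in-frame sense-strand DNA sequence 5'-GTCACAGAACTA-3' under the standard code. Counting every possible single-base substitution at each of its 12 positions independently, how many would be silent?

11

Codon 1 (GTC, Val): 3 synonymous substitutions.
Codon 2 (ACA, Thr): 3 synonymous substitutions.
Codon 3 (GAA, Glu): 1 synonymous substitution.
Codon 4 (CTA, Leu): 4 synonymous substitutions.
Total: 3 + 3 + 1 + 4 = 11.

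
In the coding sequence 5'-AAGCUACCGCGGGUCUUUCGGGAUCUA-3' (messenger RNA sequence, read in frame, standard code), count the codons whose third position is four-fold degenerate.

Codon 1 AAG (Lys): third position 2-fold.
Codon 2 CUA (Leu): third position 4-fold.
Codon 3 CCG (Pro): third position 4-fold.
Codon 4 CGG (Arg): third position 4-fold.
Codon 5 GUC (Val): third position 4-fold.
Codon 6 UUU (Phe): third position 2-fold.
Codon 7 CGG (Arg): third position 4-fold.
Codon 8 GAU (Asp): third position 2-fold.
Codon 9 CUA (Leu): third position 4-fold.
Four-fold degenerate third positions: 6.

6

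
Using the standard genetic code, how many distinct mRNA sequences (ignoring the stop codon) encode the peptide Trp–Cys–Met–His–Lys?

8

Trp: 1 codon.
Cys: 2 codons.
Met: 1 codon.
His: 2 codons.
Lys: 2 codons.
1 × 2 × 1 × 2 × 2 = 8.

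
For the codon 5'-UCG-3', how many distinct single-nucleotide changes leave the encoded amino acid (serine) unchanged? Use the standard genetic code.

3

Position 1: none → 0 synonymous.
Position 2: none → 0 synonymous.
Position 3: UCU, UCC, UCA → 3 synonymous.
Total: 0 + 0 + 3 = 3.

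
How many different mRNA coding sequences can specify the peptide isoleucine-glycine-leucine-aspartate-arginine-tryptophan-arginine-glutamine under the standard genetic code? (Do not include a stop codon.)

Ile: 3 codons.
Gly: 4 codons.
Leu: 6 codons.
Asp: 2 codons.
Arg: 6 codons.
Trp: 1 codon.
Arg: 6 codons.
Gln: 2 codons.
3 × 4 × 6 × 2 × 6 × 1 × 6 × 2 = 10368.

10368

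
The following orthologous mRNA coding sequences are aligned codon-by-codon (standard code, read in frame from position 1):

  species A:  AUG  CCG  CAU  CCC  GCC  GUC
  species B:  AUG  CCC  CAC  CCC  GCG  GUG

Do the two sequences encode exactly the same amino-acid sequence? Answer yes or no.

Codon 1: AUG Met / AUG Met — identical.
Codon 2: CCG Pro / CCC Pro — synonymous.
Codon 3: CAU His / CAC His — synonymous.
Codon 4: CCC Pro / CCC Pro — identical.
Codon 5: GCC Ala / GCG Ala — synonymous.
Codon 6: GUC Val / GUG Val — synonymous.
Nonsynonymous differences: 0 → same protein.

yes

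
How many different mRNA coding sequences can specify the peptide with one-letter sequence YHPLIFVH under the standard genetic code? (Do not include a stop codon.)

Tyr: 2 codons.
His: 2 codons.
Pro: 4 codons.
Leu: 6 codons.
Ile: 3 codons.
Phe: 2 codons.
Val: 4 codons.
His: 2 codons.
2 × 2 × 4 × 6 × 3 × 2 × 4 × 2 = 4608.

4608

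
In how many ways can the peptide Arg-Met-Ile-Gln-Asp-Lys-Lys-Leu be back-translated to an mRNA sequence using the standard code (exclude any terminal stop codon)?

1728

Arg: 6 codons.
Met: 1 codon.
Ile: 3 codons.
Gln: 2 codons.
Asp: 2 codons.
Lys: 2 codons.
Lys: 2 codons.
Leu: 6 codons.
6 × 1 × 3 × 2 × 2 × 2 × 2 × 6 = 1728.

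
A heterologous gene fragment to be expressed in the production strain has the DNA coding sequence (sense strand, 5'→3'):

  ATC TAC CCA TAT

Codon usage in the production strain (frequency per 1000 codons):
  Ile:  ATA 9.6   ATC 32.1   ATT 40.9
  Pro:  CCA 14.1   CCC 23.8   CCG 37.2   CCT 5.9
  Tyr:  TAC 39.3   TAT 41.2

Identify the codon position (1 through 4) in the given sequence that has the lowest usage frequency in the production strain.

Codon 1 ATC (Ile): 32.1 per 1000.
Codon 2 TAC (Tyr): 39.3 per 1000.
Codon 3 CCA (Pro): 14.1 per 1000.
Codon 4 TAT (Tyr): 41.2 per 1000.
Lowest frequency is 14.1 at codon 3.

3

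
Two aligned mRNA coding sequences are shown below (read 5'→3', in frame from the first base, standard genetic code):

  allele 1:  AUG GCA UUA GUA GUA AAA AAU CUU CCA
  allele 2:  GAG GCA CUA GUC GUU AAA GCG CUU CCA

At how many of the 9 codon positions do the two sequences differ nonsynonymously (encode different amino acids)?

Codon 1: AUG Met / GAG Glu — nonsynonymous.
Codon 2: GCA Ala / GCA Ala — identical.
Codon 3: UUA Leu / CUA Leu — synonymous.
Codon 4: GUA Val / GUC Val — synonymous.
Codon 5: GUA Val / GUU Val — synonymous.
Codon 6: AAA Lys / AAA Lys — identical.
Codon 7: AAU Asn / GCG Ala — nonsynonymous.
Codon 8: CUU Leu / CUU Leu — identical.
Codon 9: CCA Pro / CCA Pro — identical.
Nonsynonymous differences: 2.

2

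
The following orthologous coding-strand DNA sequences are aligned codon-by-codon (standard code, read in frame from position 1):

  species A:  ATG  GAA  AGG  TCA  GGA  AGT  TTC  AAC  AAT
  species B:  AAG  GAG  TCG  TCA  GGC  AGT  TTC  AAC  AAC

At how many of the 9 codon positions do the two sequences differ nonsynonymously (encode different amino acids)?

2

Codon 1: ATG Met / AAG Lys — nonsynonymous.
Codon 2: GAA Glu / GAG Glu — synonymous.
Codon 3: AGG Arg / TCG Ser — nonsynonymous.
Codon 4: TCA Ser / TCA Ser — identical.
Codon 5: GGA Gly / GGC Gly — synonymous.
Codon 6: AGT Ser / AGT Ser — identical.
Codon 7: TTC Phe / TTC Phe — identical.
Codon 8: AAC Asn / AAC Asn — identical.
Codon 9: AAT Asn / AAC Asn — synonymous.
Nonsynonymous differences: 2.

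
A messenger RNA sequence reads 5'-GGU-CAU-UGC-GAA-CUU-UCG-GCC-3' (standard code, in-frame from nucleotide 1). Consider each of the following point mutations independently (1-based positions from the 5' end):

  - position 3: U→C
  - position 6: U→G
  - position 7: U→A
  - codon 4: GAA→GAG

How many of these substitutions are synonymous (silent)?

2

Codon 1: GGU (Gly) → GGC (Gly) — synonymous.
Codon 2: CAU (His) → CAG (Gln) — missense.
Codon 3: UGC (Cys) → AGC (Ser) — missense.
Codon 4: GAA (Glu) → GAG (Glu) — synonymous.
Synonymous: 2 of 4.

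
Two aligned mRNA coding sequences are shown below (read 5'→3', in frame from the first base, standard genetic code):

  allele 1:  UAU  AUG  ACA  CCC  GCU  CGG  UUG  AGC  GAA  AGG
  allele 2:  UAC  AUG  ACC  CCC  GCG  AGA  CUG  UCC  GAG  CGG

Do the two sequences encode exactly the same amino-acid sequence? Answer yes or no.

Codon 1: UAU Tyr / UAC Tyr — synonymous.
Codon 2: AUG Met / AUG Met — identical.
Codon 3: ACA Thr / ACC Thr — synonymous.
Codon 4: CCC Pro / CCC Pro — identical.
Codon 5: GCU Ala / GCG Ala — synonymous.
Codon 6: CGG Arg / AGA Arg — synonymous.
Codon 7: UUG Leu / CUG Leu — synonymous.
Codon 8: AGC Ser / UCC Ser — synonymous.
Codon 9: GAA Glu / GAG Glu — synonymous.
Codon 10: AGG Arg / CGG Arg — synonymous.
Nonsynonymous differences: 0 → same protein.

yes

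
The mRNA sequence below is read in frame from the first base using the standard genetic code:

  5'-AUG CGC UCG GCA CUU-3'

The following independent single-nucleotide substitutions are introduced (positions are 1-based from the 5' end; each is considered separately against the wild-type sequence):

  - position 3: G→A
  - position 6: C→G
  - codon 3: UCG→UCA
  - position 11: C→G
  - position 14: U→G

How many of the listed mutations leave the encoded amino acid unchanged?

2

Codon 1: AUG (Met) → AUA (Ile) — missense.
Codon 2: CGC (Arg) → CGG (Arg) — synonymous.
Codon 3: UCG (Ser) → UCA (Ser) — synonymous.
Codon 4: GCA (Ala) → GGA (Gly) — missense.
Codon 5: CUU (Leu) → CGU (Arg) — missense.
Synonymous: 2 of 5.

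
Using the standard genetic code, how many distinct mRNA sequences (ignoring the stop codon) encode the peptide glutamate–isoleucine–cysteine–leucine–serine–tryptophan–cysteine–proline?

Glu: 2 codons.
Ile: 3 codons.
Cys: 2 codons.
Leu: 6 codons.
Ser: 6 codons.
Trp: 1 codon.
Cys: 2 codons.
Pro: 4 codons.
2 × 3 × 2 × 6 × 6 × 1 × 2 × 4 = 3456.

3456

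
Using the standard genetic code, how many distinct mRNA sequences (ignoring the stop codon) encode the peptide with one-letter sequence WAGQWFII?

Trp: 1 codon.
Ala: 4 codons.
Gly: 4 codons.
Gln: 2 codons.
Trp: 1 codon.
Phe: 2 codons.
Ile: 3 codons.
Ile: 3 codons.
1 × 4 × 4 × 2 × 1 × 2 × 3 × 3 = 576.

576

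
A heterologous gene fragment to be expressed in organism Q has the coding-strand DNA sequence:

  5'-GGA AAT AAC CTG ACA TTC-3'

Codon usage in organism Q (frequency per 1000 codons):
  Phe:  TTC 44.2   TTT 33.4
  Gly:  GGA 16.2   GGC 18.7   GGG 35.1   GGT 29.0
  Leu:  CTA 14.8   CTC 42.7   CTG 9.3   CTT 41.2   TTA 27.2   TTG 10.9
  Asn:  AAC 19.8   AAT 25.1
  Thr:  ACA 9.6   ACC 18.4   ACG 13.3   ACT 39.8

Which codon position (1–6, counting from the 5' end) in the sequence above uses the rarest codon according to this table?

4

Codon 1 GGA (Gly): 16.2 per 1000.
Codon 2 AAT (Asn): 25.1 per 1000.
Codon 3 AAC (Asn): 19.8 per 1000.
Codon 4 CTG (Leu): 9.3 per 1000.
Codon 5 ACA (Thr): 9.6 per 1000.
Codon 6 TTC (Phe): 44.2 per 1000.
Lowest frequency is 9.3 at codon 4.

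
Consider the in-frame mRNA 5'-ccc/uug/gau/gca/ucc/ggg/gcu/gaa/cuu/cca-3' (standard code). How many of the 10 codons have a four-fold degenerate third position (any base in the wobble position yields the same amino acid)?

Codon 1 CCC (Pro): third position 4-fold.
Codon 2 UUG (Leu): third position 2-fold.
Codon 3 GAU (Asp): third position 2-fold.
Codon 4 GCA (Ala): third position 4-fold.
Codon 5 UCC (Ser): third position 4-fold.
Codon 6 GGG (Gly): third position 4-fold.
Codon 7 GCU (Ala): third position 4-fold.
Codon 8 GAA (Glu): third position 2-fold.
Codon 9 CUU (Leu): third position 4-fold.
Codon 10 CCA (Pro): third position 4-fold.
Four-fold degenerate third positions: 7.

7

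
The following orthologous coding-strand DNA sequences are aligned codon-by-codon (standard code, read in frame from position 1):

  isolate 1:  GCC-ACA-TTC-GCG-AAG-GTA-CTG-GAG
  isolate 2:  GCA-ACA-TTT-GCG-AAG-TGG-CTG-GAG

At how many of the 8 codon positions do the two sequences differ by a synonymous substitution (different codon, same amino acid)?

2

Codon 1: GCC Ala / GCA Ala — synonymous.
Codon 2: ACA Thr / ACA Thr — identical.
Codon 3: TTC Phe / TTT Phe — synonymous.
Codon 4: GCG Ala / GCG Ala — identical.
Codon 5: AAG Lys / AAG Lys — identical.
Codon 6: GTA Val / TGG Trp — nonsynonymous.
Codon 7: CTG Leu / CTG Leu — identical.
Codon 8: GAG Glu / GAG Glu — identical.
Synonymous differences: 2.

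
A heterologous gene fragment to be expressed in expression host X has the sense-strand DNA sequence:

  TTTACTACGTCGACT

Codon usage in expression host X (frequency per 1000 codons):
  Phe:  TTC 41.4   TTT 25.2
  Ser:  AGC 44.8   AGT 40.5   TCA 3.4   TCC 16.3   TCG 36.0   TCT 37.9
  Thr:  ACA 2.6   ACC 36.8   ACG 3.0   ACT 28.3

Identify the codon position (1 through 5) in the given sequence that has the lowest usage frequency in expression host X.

3

Codon 1 TTT (Phe): 25.2 per 1000.
Codon 2 ACT (Thr): 28.3 per 1000.
Codon 3 ACG (Thr): 3.0 per 1000.
Codon 4 TCG (Ser): 36.0 per 1000.
Codon 5 ACT (Thr): 28.3 per 1000.
Lowest frequency is 3.0 at codon 3.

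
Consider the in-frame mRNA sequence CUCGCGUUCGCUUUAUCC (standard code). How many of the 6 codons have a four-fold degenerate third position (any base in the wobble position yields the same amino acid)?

Codon 1 CUC (Leu): third position 4-fold.
Codon 2 GCG (Ala): third position 4-fold.
Codon 3 UUC (Phe): third position 2-fold.
Codon 4 GCU (Ala): third position 4-fold.
Codon 5 UUA (Leu): third position 2-fold.
Codon 6 UCC (Ser): third position 4-fold.
Four-fold degenerate third positions: 4.

4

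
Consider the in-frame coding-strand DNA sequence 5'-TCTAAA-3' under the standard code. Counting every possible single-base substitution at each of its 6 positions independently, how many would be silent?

4

Codon 1 (TCT, Ser): 3 synonymous substitutions.
Codon 2 (AAA, Lys): 1 synonymous substitution.
Total: 3 + 1 = 4.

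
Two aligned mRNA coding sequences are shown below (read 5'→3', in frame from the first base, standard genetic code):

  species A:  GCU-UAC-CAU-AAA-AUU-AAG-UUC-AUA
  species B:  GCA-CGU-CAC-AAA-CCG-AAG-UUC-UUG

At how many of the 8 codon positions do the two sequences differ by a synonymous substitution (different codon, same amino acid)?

2

Codon 1: GCU Ala / GCA Ala — synonymous.
Codon 2: UAC Tyr / CGU Arg — nonsynonymous.
Codon 3: CAU His / CAC His — synonymous.
Codon 4: AAA Lys / AAA Lys — identical.
Codon 5: AUU Ile / CCG Pro — nonsynonymous.
Codon 6: AAG Lys / AAG Lys — identical.
Codon 7: UUC Phe / UUC Phe — identical.
Codon 8: AUA Ile / UUG Leu — nonsynonymous.
Synonymous differences: 2.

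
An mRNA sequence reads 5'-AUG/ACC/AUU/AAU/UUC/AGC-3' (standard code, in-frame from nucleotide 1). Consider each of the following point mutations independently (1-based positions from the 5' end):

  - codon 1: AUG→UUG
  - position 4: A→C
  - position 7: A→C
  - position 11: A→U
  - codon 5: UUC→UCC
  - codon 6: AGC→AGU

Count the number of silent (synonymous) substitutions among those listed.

Codon 1: AUG (Met) → UUG (Leu) — missense.
Codon 2: ACC (Thr) → CCC (Pro) — missense.
Codon 3: AUU (Ile) → CUU (Leu) — missense.
Codon 4: AAU (Asn) → AUU (Ile) — missense.
Codon 5: UUC (Phe) → UCC (Ser) — missense.
Codon 6: AGC (Ser) → AGU (Ser) — synonymous.
Synonymous: 1 of 6.

1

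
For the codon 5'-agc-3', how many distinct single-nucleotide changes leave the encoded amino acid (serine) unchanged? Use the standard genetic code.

1

Position 1: none → 0 synonymous.
Position 2: none → 0 synonymous.
Position 3: AGT → 1 synonymous.
Total: 0 + 0 + 1 = 1.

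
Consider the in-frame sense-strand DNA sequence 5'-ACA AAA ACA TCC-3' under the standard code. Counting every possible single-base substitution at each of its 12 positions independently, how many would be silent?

Codon 1 (ACA, Thr): 3 synonymous substitutions.
Codon 2 (AAA, Lys): 1 synonymous substitution.
Codon 3 (ACA, Thr): 3 synonymous substitutions.
Codon 4 (TCC, Ser): 3 synonymous substitutions.
Total: 3 + 1 + 3 + 3 = 10.

10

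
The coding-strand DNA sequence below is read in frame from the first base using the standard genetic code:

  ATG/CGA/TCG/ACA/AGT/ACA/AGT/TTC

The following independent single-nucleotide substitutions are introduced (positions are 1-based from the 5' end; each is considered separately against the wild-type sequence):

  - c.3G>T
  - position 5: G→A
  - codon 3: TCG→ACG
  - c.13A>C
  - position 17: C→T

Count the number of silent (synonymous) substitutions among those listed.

Codon 1: ATG (Met) → ATT (Ile) — missense.
Codon 2: CGA (Arg) → CAA (Gln) — missense.
Codon 3: TCG (Ser) → ACG (Thr) — missense.
Codon 5: AGT (Ser) → CGT (Arg) — missense.
Codon 6: ACA (Thr) → ATA (Ile) — missense.
Synonymous: 0 of 5.

0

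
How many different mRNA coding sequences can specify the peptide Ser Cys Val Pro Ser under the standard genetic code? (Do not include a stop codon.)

1152

Ser: 6 codons.
Cys: 2 codons.
Val: 4 codons.
Pro: 4 codons.
Ser: 6 codons.
6 × 2 × 4 × 4 × 6 = 1152.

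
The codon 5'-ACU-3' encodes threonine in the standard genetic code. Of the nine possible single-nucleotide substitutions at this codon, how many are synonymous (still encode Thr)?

3

Position 1: none → 0 synonymous.
Position 2: none → 0 synonymous.
Position 3: ACC, ACA, ACG → 3 synonymous.
Total: 0 + 0 + 3 = 3.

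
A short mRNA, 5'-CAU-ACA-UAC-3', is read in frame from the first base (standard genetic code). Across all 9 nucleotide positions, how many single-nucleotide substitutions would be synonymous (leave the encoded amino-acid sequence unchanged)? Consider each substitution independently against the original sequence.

Codon 1 (CAU, His): 1 synonymous substitution.
Codon 2 (ACA, Thr): 3 synonymous substitutions.
Codon 3 (UAC, Tyr): 1 synonymous substitution.
Total: 1 + 3 + 1 = 5.

5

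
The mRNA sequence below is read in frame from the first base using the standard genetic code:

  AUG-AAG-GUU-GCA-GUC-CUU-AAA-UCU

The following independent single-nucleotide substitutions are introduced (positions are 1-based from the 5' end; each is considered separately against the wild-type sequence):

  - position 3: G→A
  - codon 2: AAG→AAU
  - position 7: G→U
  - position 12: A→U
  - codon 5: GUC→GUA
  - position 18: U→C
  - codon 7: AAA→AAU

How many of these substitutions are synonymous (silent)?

3

Codon 1: AUG (Met) → AUA (Ile) — missense.
Codon 2: AAG (Lys) → AAU (Asn) — missense.
Codon 3: GUU (Val) → UUU (Phe) — missense.
Codon 4: GCA (Ala) → GCU (Ala) — synonymous.
Codon 5: GUC (Val) → GUA (Val) — synonymous.
Codon 6: CUU (Leu) → CUC (Leu) — synonymous.
Codon 7: AAA (Lys) → AAU (Asn) — missense.
Synonymous: 3 of 7.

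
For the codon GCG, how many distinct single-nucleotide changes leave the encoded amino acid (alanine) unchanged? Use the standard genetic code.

Position 1: none → 0 synonymous.
Position 2: none → 0 synonymous.
Position 3: GCU, GCC, GCA → 3 synonymous.
Total: 0 + 0 + 3 = 3.

3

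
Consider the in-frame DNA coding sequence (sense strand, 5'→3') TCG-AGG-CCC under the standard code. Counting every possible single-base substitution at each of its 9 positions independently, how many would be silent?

Codon 1 (TCG, Ser): 3 synonymous substitutions.
Codon 2 (AGG, Arg): 2 synonymous substitutions.
Codon 3 (CCC, Pro): 3 synonymous substitutions.
Total: 3 + 2 + 3 = 8.

8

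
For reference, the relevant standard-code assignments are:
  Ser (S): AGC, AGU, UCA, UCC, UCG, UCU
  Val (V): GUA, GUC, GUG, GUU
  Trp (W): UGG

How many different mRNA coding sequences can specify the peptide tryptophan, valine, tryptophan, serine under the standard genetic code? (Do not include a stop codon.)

24

Trp: 1 codon.
Val: 4 codons.
Trp: 1 codon.
Ser: 6 codons.
1 × 4 × 1 × 6 = 24.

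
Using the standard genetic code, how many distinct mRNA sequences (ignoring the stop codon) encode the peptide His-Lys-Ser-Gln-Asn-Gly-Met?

His: 2 codons.
Lys: 2 codons.
Ser: 6 codons.
Gln: 2 codons.
Asn: 2 codons.
Gly: 4 codons.
Met: 1 codon.
2 × 2 × 6 × 2 × 2 × 4 × 1 = 384.

384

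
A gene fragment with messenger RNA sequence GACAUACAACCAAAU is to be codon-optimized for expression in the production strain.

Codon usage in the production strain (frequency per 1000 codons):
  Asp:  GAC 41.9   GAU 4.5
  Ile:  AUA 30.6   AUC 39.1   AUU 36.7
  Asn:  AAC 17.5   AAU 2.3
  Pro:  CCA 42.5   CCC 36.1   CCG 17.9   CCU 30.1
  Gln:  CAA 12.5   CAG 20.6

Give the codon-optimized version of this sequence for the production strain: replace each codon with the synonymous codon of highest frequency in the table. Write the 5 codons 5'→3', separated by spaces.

GAC AUC CAG CCA AAC

Codon 1 (Asp): best is GAC at 41.9.
Codon 2 (Ile): best is AUC at 39.1.
Codon 3 (Gln): best is CAG at 20.6.
Codon 4 (Pro): best is CCA at 42.5.
Codon 5 (Asn): best is AAC at 17.5.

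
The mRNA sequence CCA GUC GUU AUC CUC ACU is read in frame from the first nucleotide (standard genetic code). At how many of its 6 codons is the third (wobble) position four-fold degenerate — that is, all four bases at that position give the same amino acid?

5

Codon 1 CCA (Pro): third position 4-fold.
Codon 2 GUC (Val): third position 4-fold.
Codon 3 GUU (Val): third position 4-fold.
Codon 4 AUC (Ile): third position 3-fold.
Codon 5 CUC (Leu): third position 4-fold.
Codon 6 ACU (Thr): third position 4-fold.
Four-fold degenerate third positions: 5.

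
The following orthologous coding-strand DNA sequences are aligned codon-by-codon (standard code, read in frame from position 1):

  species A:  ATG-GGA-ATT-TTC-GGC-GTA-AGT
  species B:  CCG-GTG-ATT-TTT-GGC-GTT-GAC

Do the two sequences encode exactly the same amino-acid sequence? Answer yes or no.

Codon 1: ATG Met / CCG Pro — nonsynonymous.
Codon 2: GGA Gly / GTG Val — nonsynonymous.
Codon 3: ATT Ile / ATT Ile — identical.
Codon 4: TTC Phe / TTT Phe — synonymous.
Codon 5: GGC Gly / GGC Gly — identical.
Codon 6: GTA Val / GTT Val — synonymous.
Codon 7: AGT Ser / GAC Asp — nonsynonymous.
Nonsynonymous differences: 3 → different protein.

no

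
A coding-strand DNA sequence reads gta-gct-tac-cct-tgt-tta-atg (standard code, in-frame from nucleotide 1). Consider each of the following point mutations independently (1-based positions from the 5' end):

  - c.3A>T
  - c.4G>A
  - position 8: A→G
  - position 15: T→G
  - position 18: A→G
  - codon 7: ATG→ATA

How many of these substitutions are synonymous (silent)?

Codon 1: GTA (Val) → GTT (Val) — synonymous.
Codon 2: GCT (Ala) → ACT (Thr) — missense.
Codon 3: TAC (Tyr) → TGC (Cys) — missense.
Codon 5: TGT (Cys) → TGG (Trp) — missense.
Codon 6: TTA (Leu) → TTG (Leu) — synonymous.
Codon 7: ATG (Met) → ATA (Ile) — missense.
Synonymous: 2 of 6.

2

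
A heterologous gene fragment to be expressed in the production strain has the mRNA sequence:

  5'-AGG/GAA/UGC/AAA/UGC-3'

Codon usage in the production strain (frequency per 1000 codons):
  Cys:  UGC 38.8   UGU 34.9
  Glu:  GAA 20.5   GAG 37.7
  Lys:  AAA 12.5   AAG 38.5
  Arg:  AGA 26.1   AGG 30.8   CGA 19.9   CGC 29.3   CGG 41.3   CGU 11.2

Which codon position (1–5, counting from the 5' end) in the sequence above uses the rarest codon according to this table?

Codon 1 AGG (Arg): 30.8 per 1000.
Codon 2 GAA (Glu): 20.5 per 1000.
Codon 3 UGC (Cys): 38.8 per 1000.
Codon 4 AAA (Lys): 12.5 per 1000.
Codon 5 UGC (Cys): 38.8 per 1000.
Lowest frequency is 12.5 at codon 4.

4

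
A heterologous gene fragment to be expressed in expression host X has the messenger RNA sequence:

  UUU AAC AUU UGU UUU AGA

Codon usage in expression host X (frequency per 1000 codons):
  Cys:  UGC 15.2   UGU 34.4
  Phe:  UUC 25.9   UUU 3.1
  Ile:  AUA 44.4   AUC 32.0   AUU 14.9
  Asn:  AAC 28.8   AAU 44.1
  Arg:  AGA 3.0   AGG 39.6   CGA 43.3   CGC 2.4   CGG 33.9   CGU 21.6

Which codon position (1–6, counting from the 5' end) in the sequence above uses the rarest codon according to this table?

6

Codon 1 UUU (Phe): 3.1 per 1000.
Codon 2 AAC (Asn): 28.8 per 1000.
Codon 3 AUU (Ile): 14.9 per 1000.
Codon 4 UGU (Cys): 34.4 per 1000.
Codon 5 UUU (Phe): 3.1 per 1000.
Codon 6 AGA (Arg): 3.0 per 1000.
Lowest frequency is 3.0 at codon 6.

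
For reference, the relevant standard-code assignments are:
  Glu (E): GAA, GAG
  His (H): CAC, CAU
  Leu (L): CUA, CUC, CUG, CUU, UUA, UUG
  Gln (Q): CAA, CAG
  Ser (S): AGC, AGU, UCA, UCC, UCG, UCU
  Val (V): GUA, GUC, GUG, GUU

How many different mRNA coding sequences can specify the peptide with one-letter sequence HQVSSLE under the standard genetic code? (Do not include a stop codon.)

6912

His: 2 codons.
Gln: 2 codons.
Val: 4 codons.
Ser: 6 codons.
Ser: 6 codons.
Leu: 6 codons.
Glu: 2 codons.
2 × 2 × 4 × 6 × 6 × 6 × 2 = 6912.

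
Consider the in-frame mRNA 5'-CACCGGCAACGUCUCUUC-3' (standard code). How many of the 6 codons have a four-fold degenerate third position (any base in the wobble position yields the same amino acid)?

Codon 1 CAC (His): third position 2-fold.
Codon 2 CGG (Arg): third position 4-fold.
Codon 3 CAA (Gln): third position 2-fold.
Codon 4 CGU (Arg): third position 4-fold.
Codon 5 CUC (Leu): third position 4-fold.
Codon 6 UUC (Phe): third position 2-fold.
Four-fold degenerate third positions: 3.

3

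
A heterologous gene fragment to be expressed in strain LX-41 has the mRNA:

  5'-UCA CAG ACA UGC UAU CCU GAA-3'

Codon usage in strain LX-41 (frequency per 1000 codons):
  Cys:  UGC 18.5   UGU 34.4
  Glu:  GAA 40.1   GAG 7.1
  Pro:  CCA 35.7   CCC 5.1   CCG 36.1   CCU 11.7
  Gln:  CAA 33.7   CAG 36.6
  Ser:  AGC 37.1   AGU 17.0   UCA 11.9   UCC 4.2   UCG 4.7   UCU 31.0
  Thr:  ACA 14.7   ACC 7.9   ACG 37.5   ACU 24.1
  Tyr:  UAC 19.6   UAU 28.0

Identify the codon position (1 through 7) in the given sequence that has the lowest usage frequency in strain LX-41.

6

Codon 1 UCA (Ser): 11.9 per 1000.
Codon 2 CAG (Gln): 36.6 per 1000.
Codon 3 ACA (Thr): 14.7 per 1000.
Codon 4 UGC (Cys): 18.5 per 1000.
Codon 5 UAU (Tyr): 28.0 per 1000.
Codon 6 CCU (Pro): 11.7 per 1000.
Codon 7 GAA (Glu): 40.1 per 1000.
Lowest frequency is 11.7 at codon 6.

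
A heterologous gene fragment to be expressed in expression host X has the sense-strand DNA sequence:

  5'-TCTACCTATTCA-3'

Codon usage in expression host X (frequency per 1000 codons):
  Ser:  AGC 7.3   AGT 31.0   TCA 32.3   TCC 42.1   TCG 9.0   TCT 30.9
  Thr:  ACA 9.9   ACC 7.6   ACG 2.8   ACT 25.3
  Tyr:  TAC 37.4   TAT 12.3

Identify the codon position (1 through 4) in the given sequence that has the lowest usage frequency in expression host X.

2

Codon 1 TCT (Ser): 30.9 per 1000.
Codon 2 ACC (Thr): 7.6 per 1000.
Codon 3 TAT (Tyr): 12.3 per 1000.
Codon 4 TCA (Ser): 32.3 per 1000.
Lowest frequency is 7.6 at codon 2.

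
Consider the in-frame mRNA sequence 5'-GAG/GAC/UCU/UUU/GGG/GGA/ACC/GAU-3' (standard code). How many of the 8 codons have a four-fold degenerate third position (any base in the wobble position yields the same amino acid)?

4

Codon 1 GAG (Glu): third position 2-fold.
Codon 2 GAC (Asp): third position 2-fold.
Codon 3 UCU (Ser): third position 4-fold.
Codon 4 UUU (Phe): third position 2-fold.
Codon 5 GGG (Gly): third position 4-fold.
Codon 6 GGA (Gly): third position 4-fold.
Codon 7 ACC (Thr): third position 4-fold.
Codon 8 GAU (Asp): third position 2-fold.
Four-fold degenerate third positions: 4.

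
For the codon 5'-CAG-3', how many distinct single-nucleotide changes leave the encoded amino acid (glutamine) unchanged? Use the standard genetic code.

1

Position 1: none → 0 synonymous.
Position 2: none → 0 synonymous.
Position 3: CAA → 1 synonymous.
Total: 0 + 0 + 1 = 1.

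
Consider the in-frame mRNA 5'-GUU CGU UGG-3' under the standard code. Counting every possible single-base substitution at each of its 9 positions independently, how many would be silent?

6

Codon 1 (GUU, Val): 3 synonymous substitutions.
Codon 2 (CGU, Arg): 3 synonymous substitutions.
Codon 3 (UGG, Trp): 0 synonymous substitutions.
Total: 3 + 3 + 0 = 6.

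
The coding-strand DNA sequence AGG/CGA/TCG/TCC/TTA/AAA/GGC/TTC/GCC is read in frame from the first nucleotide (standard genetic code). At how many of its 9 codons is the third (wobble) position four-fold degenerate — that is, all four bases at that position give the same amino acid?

Codon 1 AGG (Arg): third position 2-fold.
Codon 2 CGA (Arg): third position 4-fold.
Codon 3 TCG (Ser): third position 4-fold.
Codon 4 TCC (Ser): third position 4-fold.
Codon 5 TTA (Leu): third position 2-fold.
Codon 6 AAA (Lys): third position 2-fold.
Codon 7 GGC (Gly): third position 4-fold.
Codon 8 TTC (Phe): third position 2-fold.
Codon 9 GCC (Ala): third position 4-fold.
Four-fold degenerate third positions: 5.

5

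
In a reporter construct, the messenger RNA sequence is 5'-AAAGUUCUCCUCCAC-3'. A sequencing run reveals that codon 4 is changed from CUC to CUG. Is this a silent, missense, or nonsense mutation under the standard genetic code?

silent

Position 12 falls in codon 4: CUC → Leu.
After the substitution the codon is CUG → Leu.
Both encode Leu, so the change is synonymous.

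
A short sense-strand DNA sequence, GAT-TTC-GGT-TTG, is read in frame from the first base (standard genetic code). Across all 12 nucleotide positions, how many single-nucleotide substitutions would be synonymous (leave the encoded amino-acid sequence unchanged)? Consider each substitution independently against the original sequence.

7

Codon 1 (GAT, Asp): 1 synonymous substitution.
Codon 2 (TTC, Phe): 1 synonymous substitution.
Codon 3 (GGT, Gly): 3 synonymous substitutions.
Codon 4 (TTG, Leu): 2 synonymous substitutions.
Total: 1 + 1 + 3 + 2 = 7.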